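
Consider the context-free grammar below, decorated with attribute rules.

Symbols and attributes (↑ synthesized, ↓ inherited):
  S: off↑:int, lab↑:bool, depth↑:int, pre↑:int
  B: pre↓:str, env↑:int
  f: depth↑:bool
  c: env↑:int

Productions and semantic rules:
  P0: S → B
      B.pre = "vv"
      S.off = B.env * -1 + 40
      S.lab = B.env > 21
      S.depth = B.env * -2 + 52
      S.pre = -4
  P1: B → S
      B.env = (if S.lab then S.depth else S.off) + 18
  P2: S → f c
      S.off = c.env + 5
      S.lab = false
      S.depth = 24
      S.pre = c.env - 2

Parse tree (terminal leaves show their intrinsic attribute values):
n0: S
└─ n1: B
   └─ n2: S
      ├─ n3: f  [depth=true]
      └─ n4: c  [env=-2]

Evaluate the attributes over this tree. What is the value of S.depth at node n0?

1. n1.pre = "vv"  ["vv"]
2. n3.depth = true  [terminal]
3. n4.env = -2  [terminal]
4. n2.off = 3  [c.env + 5]
5. n2.lab = false  [false]
6. n2.depth = 24  [24]
7. n2.pre = -4  [c.env - 2]
8. n1.env = 21  [(if S.lab then S.depth else S.off) + 18]
9. n0.off = 19  [B.env * -1 + 40]
10. n0.lab = false  [B.env > 21]
11. n0.depth = 10  [B.env * -2 + 52]
12. n0.pre = -4  [-4]

10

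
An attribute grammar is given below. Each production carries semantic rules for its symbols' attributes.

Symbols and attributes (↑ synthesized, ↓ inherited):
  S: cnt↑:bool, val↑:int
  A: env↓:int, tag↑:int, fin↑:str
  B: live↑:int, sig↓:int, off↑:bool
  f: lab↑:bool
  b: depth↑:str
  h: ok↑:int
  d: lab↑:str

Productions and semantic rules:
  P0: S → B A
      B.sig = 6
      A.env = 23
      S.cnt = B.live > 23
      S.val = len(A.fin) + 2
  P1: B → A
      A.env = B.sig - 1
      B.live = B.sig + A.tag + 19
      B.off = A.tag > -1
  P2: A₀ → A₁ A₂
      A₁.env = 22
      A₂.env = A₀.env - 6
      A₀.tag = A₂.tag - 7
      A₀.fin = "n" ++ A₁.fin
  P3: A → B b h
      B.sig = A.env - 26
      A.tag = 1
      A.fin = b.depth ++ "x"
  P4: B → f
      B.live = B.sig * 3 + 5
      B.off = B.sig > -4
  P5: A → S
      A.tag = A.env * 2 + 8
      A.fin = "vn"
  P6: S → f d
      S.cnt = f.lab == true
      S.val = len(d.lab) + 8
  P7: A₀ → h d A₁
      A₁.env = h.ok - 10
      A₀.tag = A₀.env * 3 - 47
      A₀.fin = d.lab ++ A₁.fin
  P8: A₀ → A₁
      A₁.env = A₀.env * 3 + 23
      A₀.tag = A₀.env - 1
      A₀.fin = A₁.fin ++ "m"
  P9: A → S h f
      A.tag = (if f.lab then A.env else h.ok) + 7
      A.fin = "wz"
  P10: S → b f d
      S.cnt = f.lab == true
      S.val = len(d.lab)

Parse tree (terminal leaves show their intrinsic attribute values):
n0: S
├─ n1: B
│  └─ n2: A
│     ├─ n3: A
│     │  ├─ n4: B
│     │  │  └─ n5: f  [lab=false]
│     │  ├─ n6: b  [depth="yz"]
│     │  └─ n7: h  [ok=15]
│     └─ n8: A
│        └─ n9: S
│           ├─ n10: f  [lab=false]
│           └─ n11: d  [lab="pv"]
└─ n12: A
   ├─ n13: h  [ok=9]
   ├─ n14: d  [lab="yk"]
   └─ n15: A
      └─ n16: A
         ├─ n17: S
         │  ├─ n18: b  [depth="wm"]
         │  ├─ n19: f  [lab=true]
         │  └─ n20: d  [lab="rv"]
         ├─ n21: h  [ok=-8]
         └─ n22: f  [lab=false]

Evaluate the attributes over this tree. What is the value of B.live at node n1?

1. n1.sig = 6  [6]
2. n2.env = 5  [B.sig - 1]
3. n3.env = 22  [22]
4. n4.sig = -4  [A.env - 26]
5. n5.lab = false  [terminal]
6. n4.live = -7  [B.sig * 3 + 5]
7. n4.off = false  [B.sig > -4]
8. n6.depth = "yz"  [terminal]
9. n7.ok = 15  [terminal]
10. n3.tag = 1  [1]
11. n3.fin = "yzx"  [b.depth ++ "x"]
12. n8.env = -1  [A₀.env - 6]
13. n10.lab = false  [terminal]
14. n11.lab = "pv"  [terminal]
15. n9.cnt = false  [f.lab == true]
16. n9.val = 10  [len(d.lab) + 8]
17. n8.tag = 6  [A.env * 2 + 8]
18. n8.fin = "vn"  ["vn"]
19. n2.tag = -1  [A₂.tag - 7]
20. n2.fin = "nyzx"  ["n" ++ A₁.fin]
21. n1.live = 24  [B.sig + A.tag + 19]
22. n1.off = false  [A.tag > -1]
23. n12.env = 23  [23]
24. n13.ok = 9  [terminal]
25. n14.lab = "yk"  [terminal]
26. n15.env = -1  [h.ok - 10]
27. n16.env = 20  [A₀.env * 3 + 23]
28. n18.depth = "wm"  [terminal]
29. n19.lab = true  [terminal]
30. n20.lab = "rv"  [terminal]
31. n17.cnt = true  [f.lab == true]
32. n17.val = 2  [len(d.lab)]
33. n21.ok = -8  [terminal]
34. n22.lab = false  [terminal]
35. n16.tag = -1  [(if f.lab then A.env else h.ok) + 7]
36. n16.fin = "wz"  ["wz"]
37. n15.tag = -2  [A₀.env - 1]
38. n15.fin = "wzm"  [A₁.fin ++ "m"]
39. n12.tag = 22  [A₀.env * 3 - 47]
40. n12.fin = "ykwzm"  [d.lab ++ A₁.fin]
41. n0.cnt = true  [B.live > 23]
42. n0.val = 7  [len(A.fin) + 2]

24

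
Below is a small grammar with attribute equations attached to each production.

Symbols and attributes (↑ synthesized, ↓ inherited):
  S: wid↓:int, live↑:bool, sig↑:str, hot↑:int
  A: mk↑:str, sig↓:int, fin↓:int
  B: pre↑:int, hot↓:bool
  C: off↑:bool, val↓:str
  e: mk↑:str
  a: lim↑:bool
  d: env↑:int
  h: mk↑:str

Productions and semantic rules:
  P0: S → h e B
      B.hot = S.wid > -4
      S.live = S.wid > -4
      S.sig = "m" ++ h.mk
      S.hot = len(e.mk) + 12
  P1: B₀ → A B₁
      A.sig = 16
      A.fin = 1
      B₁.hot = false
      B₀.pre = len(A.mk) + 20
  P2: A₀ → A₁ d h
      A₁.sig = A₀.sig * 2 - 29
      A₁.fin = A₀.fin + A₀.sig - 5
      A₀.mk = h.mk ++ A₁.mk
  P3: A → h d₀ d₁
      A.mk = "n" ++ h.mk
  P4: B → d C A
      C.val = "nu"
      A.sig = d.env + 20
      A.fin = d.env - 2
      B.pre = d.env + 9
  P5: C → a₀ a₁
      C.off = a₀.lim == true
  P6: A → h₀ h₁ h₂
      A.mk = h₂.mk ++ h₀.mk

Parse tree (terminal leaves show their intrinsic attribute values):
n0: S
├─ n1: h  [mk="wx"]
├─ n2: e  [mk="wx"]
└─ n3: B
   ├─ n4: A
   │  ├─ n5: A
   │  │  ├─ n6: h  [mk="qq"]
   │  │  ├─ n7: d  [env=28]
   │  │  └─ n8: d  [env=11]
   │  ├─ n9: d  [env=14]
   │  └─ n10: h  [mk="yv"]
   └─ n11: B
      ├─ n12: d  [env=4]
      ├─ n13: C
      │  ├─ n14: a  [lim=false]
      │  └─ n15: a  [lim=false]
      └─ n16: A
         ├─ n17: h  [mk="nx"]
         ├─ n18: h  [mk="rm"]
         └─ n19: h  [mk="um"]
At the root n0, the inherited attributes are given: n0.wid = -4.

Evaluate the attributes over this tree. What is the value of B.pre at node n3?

25

1. n0.wid = -4  [given at root]
2. n1.mk = "wx"  [terminal]
3. n2.mk = "wx"  [terminal]
4. n3.hot = false  [S.wid > -4]
5. n4.sig = 16  [16]
6. n4.fin = 1  [1]
7. n5.sig = 3  [A₀.sig * 2 - 29]
8. n5.fin = 12  [A₀.fin + A₀.sig - 5]
9. n6.mk = "qq"  [terminal]
10. n7.env = 28  [terminal]
11. n8.env = 11  [terminal]
12. n5.mk = "nqq"  ["n" ++ h.mk]
13. n9.env = 14  [terminal]
14. n10.mk = "yv"  [terminal]
15. n4.mk = "yvnqq"  [h.mk ++ A₁.mk]
16. n11.hot = false  [false]
17. n12.env = 4  [terminal]
18. n13.val = "nu"  ["nu"]
19. n14.lim = false  [terminal]
20. n15.lim = false  [terminal]
21. n13.off = false  [a₀.lim == true]
22. n16.sig = 24  [d.env + 20]
23. n16.fin = 2  [d.env - 2]
24. n17.mk = "nx"  [terminal]
25. n18.mk = "rm"  [terminal]
26. n19.mk = "um"  [terminal]
27. n16.mk = "umnx"  [h₂.mk ++ h₀.mk]
28. n11.pre = 13  [d.env + 9]
29. n3.pre = 25  [len(A.mk) + 20]
30. n0.live = false  [S.wid > -4]
31. n0.sig = "mwx"  ["m" ++ h.mk]
32. n0.hot = 14  [len(e.mk) + 12]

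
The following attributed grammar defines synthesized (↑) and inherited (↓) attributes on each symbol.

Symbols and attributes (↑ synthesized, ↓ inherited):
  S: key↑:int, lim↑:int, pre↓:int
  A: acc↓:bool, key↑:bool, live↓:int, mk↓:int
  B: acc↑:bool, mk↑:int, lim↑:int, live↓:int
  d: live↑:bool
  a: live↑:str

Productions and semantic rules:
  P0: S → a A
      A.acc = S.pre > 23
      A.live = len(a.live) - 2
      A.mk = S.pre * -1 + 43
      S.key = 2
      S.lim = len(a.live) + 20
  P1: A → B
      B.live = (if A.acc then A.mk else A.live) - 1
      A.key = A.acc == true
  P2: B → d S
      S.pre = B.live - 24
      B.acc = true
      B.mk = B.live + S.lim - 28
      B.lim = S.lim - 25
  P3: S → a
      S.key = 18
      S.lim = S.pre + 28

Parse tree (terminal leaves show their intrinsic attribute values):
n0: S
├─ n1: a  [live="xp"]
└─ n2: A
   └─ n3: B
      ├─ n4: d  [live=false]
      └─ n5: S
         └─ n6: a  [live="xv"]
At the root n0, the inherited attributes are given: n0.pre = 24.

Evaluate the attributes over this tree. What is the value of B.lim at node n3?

1. n0.pre = 24  [given at root]
2. n1.live = "xp"  [terminal]
3. n2.acc = true  [S.pre > 23]
4. n2.live = 0  [len(a.live) - 2]
5. n2.mk = 19  [S.pre * -1 + 43]
6. n3.live = 18  [(if A.acc then A.mk else A.live) - 1]
7. n4.live = false  [terminal]
8. n5.pre = -6  [B.live - 24]
9. n6.live = "xv"  [terminal]
10. n5.key = 18  [18]
11. n5.lim = 22  [S.pre + 28]
12. n3.acc = true  [true]
13. n3.mk = 12  [B.live + S.lim - 28]
14. n3.lim = -3  [S.lim - 25]
15. n2.key = true  [A.acc == true]
16. n0.key = 2  [2]
17. n0.lim = 22  [len(a.live) + 20]

-3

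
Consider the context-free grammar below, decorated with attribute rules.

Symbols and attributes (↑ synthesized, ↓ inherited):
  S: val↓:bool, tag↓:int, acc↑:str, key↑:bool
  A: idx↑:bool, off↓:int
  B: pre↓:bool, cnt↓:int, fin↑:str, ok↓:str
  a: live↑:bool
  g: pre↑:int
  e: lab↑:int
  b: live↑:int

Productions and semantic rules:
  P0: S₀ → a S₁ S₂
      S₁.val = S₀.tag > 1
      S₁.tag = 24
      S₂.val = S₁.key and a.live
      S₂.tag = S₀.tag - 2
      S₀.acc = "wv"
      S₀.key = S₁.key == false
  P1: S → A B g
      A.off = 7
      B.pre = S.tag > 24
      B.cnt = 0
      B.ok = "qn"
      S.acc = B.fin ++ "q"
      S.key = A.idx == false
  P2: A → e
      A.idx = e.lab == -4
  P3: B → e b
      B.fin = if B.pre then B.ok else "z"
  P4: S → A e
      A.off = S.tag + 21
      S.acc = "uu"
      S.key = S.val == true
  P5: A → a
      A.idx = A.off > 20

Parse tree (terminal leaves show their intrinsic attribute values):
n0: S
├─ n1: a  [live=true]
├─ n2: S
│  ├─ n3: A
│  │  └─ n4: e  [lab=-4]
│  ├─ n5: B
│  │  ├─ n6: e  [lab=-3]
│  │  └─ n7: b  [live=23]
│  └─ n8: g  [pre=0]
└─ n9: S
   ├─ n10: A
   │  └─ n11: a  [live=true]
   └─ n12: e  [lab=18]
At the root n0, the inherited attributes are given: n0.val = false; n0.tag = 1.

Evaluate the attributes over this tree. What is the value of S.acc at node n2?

1. n0.val = false  [given at root]
2. n0.tag = 1  [given at root]
3. n1.live = true  [terminal]
4. n2.val = false  [S₀.tag > 1]
5. n2.tag = 24  [24]
6. n3.off = 7  [7]
7. n4.lab = -4  [terminal]
8. n3.idx = true  [e.lab == -4]
9. n5.pre = false  [S.tag > 24]
10. n5.cnt = 0  [0]
11. n5.ok = "qn"  ["qn"]
12. n6.lab = -3  [terminal]
13. n7.live = 23  [terminal]
14. n5.fin = "z"  [if B.pre then B.ok else "z"]
15. n8.pre = 0  [terminal]
16. n2.acc = "zq"  [B.fin ++ "q"]
17. n2.key = false  [A.idx == false]
18. n9.val = false  [S₁.key and a.live]
19. n9.tag = -1  [S₀.tag - 2]
20. n10.off = 20  [S.tag + 21]
21. n11.live = true  [terminal]
22. n10.idx = false  [A.off > 20]
23. n12.lab = 18  [terminal]
24. n9.acc = "uu"  ["uu"]
25. n9.key = false  [S.val == true]
26. n0.acc = "wv"  ["wv"]
27. n0.key = true  [S₁.key == false]

"zq"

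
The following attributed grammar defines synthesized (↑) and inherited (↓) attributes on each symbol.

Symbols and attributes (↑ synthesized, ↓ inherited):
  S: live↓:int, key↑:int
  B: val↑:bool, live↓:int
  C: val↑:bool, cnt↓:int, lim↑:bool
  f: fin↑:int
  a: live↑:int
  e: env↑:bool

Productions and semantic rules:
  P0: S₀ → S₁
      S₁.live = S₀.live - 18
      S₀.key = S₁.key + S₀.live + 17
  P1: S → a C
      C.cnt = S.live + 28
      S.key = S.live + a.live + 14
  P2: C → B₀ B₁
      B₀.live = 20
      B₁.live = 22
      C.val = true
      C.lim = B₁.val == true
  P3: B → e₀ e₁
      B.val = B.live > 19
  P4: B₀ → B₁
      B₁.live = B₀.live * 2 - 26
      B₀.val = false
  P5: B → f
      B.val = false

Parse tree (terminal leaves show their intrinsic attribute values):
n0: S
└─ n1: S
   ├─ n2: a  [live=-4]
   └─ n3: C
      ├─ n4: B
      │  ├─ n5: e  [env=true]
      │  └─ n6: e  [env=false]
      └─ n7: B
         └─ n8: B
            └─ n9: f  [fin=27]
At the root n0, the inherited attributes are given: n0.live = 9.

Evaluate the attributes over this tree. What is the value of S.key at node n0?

1. n0.live = 9  [given at root]
2. n1.live = -9  [S₀.live - 18]
3. n2.live = -4  [terminal]
4. n3.cnt = 19  [S.live + 28]
5. n4.live = 20  [20]
6. n5.env = true  [terminal]
7. n6.env = false  [terminal]
8. n4.val = true  [B.live > 19]
9. n7.live = 22  [22]
10. n8.live = 18  [B₀.live * 2 - 26]
11. n9.fin = 27  [terminal]
12. n8.val = false  [false]
13. n7.val = false  [false]
14. n3.val = true  [true]
15. n3.lim = false  [B₁.val == true]
16. n1.key = 1  [S.live + a.live + 14]
17. n0.key = 27  [S₁.key + S₀.live + 17]

27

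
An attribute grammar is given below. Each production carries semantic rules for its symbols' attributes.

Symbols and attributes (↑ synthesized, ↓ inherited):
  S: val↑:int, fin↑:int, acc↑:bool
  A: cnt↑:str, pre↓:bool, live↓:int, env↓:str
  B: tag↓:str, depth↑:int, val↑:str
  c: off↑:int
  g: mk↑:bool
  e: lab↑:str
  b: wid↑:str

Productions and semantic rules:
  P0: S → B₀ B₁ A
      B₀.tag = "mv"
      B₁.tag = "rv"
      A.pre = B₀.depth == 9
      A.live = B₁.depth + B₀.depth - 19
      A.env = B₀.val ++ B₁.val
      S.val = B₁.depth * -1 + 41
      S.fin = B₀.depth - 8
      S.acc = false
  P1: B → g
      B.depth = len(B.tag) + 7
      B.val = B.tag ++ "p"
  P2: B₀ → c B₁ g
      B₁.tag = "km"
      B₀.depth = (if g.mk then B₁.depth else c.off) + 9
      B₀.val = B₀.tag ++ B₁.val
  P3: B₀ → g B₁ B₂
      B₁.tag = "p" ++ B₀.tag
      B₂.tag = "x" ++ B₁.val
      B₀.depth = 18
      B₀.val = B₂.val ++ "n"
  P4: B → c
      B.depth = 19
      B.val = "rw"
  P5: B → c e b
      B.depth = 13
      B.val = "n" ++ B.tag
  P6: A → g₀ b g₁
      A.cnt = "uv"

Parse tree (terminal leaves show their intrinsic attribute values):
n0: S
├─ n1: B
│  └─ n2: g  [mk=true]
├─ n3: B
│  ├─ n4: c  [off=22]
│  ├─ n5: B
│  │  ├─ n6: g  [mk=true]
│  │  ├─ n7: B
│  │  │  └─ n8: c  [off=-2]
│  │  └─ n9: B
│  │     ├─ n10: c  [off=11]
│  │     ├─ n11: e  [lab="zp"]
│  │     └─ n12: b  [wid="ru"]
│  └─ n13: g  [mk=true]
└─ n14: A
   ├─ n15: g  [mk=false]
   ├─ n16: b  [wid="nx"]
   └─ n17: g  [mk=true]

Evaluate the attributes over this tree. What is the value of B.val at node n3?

1. n1.tag = "mv"  ["mv"]
2. n2.mk = true  [terminal]
3. n1.depth = 9  [len(B.tag) + 7]
4. n1.val = "mvp"  [B.tag ++ "p"]
5. n3.tag = "rv"  ["rv"]
6. n4.off = 22  [terminal]
7. n5.tag = "km"  ["km"]
8. n6.mk = true  [terminal]
9. n7.tag = "pkm"  ["p" ++ B₀.tag]
10. n8.off = -2  [terminal]
11. n7.depth = 19  [19]
12. n7.val = "rw"  ["rw"]
13. n9.tag = "xrw"  ["x" ++ B₁.val]
14. n10.off = 11  [terminal]
15. n11.lab = "zp"  [terminal]
16. n12.wid = "ru"  [terminal]
17. n9.depth = 13  [13]
18. n9.val = "nxrw"  ["n" ++ B.tag]
19. n5.depth = 18  [18]
20. n5.val = "nxrwn"  [B₂.val ++ "n"]
21. n13.mk = true  [terminal]
22. n3.depth = 27  [(if g.mk then B₁.depth else c.off) + 9]
23. n3.val = "rvnxrwn"  [B₀.tag ++ B₁.val]
24. n14.pre = true  [B₀.depth == 9]
25. n14.live = 17  [B₁.depth + B₀.depth - 19]
26. n14.env = "mvprvnxrwn"  [B₀.val ++ B₁.val]
27. n15.mk = false  [terminal]
28. n16.wid = "nx"  [terminal]
29. n17.mk = true  [terminal]
30. n14.cnt = "uv"  ["uv"]
31. n0.val = 14  [B₁.depth * -1 + 41]
32. n0.fin = 1  [B₀.depth - 8]
33. n0.acc = false  [false]

"rvnxrwn"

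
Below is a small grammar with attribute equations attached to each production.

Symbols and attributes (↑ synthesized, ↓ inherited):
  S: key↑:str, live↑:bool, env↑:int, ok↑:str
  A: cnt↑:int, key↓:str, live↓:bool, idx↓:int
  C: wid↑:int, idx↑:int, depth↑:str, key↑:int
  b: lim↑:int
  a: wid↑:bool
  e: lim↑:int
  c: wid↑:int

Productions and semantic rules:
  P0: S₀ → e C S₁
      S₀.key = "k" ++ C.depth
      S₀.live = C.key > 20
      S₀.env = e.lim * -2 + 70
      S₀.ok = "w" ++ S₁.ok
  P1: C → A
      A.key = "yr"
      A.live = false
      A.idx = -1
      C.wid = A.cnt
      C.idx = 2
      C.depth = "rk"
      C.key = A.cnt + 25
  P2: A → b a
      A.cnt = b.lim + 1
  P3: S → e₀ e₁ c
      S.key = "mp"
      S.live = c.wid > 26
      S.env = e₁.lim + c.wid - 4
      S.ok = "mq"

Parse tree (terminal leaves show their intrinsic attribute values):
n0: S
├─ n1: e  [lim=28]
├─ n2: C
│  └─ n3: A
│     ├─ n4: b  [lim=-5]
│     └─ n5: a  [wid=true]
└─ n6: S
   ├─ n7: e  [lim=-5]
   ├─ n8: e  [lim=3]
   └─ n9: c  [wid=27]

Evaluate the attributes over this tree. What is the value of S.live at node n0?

1. n1.lim = 28  [terminal]
2. n3.key = "yr"  ["yr"]
3. n3.live = false  [false]
4. n3.idx = -1  [-1]
5. n4.lim = -5  [terminal]
6. n5.wid = true  [terminal]
7. n3.cnt = -4  [b.lim + 1]
8. n2.wid = -4  [A.cnt]
9. n2.idx = 2  [2]
10. n2.depth = "rk"  ["rk"]
11. n2.key = 21  [A.cnt + 25]
12. n7.lim = -5  [terminal]
13. n8.lim = 3  [terminal]
14. n9.wid = 27  [terminal]
15. n6.key = "mp"  ["mp"]
16. n6.live = true  [c.wid > 26]
17. n6.env = 26  [e₁.lim + c.wid - 4]
18. n6.ok = "mq"  ["mq"]
19. n0.key = "krk"  ["k" ++ C.depth]
20. n0.live = true  [C.key > 20]
21. n0.env = 14  [e.lim * -2 + 70]
22. n0.ok = "wmq"  ["w" ++ S₁.ok]

true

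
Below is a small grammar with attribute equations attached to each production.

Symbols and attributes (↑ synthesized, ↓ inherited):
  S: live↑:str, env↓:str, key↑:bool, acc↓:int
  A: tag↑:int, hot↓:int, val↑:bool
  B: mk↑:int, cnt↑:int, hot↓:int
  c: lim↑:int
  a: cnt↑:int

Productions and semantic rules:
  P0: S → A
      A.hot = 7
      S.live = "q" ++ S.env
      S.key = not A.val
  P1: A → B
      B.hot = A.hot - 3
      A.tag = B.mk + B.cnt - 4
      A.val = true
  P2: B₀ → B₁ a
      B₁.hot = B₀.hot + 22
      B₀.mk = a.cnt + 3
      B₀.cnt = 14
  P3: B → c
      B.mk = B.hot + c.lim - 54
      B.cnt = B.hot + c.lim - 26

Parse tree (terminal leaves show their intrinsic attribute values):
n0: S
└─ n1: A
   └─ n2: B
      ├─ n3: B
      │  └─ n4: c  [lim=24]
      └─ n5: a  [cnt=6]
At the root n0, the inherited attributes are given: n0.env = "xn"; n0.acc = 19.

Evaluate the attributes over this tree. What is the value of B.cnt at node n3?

24

1. n0.env = "xn"  [given at root]
2. n0.acc = 19  [given at root]
3. n1.hot = 7  [7]
4. n2.hot = 4  [A.hot - 3]
5. n3.hot = 26  [B₀.hot + 22]
6. n4.lim = 24  [terminal]
7. n3.mk = -4  [B.hot + c.lim - 54]
8. n3.cnt = 24  [B.hot + c.lim - 26]
9. n5.cnt = 6  [terminal]
10. n2.mk = 9  [a.cnt + 3]
11. n2.cnt = 14  [14]
12. n1.tag = 19  [B.mk + B.cnt - 4]
13. n1.val = true  [true]
14. n0.live = "qxn"  ["q" ++ S.env]
15. n0.key = false  [not A.val]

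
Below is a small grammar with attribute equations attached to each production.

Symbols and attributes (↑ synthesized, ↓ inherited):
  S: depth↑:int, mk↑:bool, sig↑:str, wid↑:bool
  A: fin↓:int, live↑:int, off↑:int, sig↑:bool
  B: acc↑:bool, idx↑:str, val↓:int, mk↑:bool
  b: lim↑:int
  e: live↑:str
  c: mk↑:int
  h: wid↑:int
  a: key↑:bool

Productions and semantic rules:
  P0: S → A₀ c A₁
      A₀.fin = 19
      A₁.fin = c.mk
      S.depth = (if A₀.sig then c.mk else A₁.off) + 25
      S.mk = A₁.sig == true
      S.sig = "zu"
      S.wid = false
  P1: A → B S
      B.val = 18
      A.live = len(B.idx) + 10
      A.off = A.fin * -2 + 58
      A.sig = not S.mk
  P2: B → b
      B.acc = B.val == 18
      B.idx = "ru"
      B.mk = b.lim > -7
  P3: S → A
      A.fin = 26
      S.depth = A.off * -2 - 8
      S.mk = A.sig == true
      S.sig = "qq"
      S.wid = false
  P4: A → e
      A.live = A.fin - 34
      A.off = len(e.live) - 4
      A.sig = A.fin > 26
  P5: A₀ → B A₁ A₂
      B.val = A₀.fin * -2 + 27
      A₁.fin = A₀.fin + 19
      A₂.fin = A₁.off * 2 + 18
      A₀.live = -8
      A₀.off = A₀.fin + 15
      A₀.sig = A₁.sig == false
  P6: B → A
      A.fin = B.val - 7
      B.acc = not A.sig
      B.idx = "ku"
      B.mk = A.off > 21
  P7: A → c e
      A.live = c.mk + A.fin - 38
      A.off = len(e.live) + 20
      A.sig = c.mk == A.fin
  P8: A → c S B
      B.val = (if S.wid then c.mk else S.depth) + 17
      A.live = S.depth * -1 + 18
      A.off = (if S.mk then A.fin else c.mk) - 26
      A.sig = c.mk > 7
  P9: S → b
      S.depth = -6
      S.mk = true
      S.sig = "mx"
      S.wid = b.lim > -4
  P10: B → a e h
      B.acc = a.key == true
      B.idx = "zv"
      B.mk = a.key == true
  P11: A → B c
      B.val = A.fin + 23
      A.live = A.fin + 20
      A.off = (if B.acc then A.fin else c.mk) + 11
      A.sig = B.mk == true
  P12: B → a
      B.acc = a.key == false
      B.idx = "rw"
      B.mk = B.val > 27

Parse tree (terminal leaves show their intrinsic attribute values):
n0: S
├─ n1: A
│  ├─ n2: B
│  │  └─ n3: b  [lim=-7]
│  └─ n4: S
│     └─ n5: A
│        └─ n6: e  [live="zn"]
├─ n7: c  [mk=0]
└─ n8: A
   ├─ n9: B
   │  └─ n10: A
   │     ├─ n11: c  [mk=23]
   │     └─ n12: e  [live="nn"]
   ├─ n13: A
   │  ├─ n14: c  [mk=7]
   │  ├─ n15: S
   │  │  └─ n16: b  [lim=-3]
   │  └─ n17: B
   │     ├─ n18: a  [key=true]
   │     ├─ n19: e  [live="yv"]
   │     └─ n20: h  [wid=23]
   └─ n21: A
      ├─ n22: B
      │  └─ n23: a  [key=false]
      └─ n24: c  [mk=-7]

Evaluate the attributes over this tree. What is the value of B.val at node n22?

27

1. n1.fin = 19  [19]
2. n2.val = 18  [18]
3. n3.lim = -7  [terminal]
4. n2.acc = true  [B.val == 18]
5. n2.idx = "ru"  ["ru"]
6. n2.mk = false  [b.lim > -7]
7. n5.fin = 26  [26]
8. n6.live = "zn"  [terminal]
9. n5.live = -8  [A.fin - 34]
10. n5.off = -2  [len(e.live) - 4]
11. n5.sig = false  [A.fin > 26]
12. n4.depth = -4  [A.off * -2 - 8]
13. n4.mk = false  [A.sig == true]
14. n4.sig = "qq"  ["qq"]
15. n4.wid = false  [false]
16. n1.live = 12  [len(B.idx) + 10]
17. n1.off = 20  [A.fin * -2 + 58]
18. n1.sig = true  [not S.mk]
19. n7.mk = 0  [terminal]
20. n8.fin = 0  [c.mk]
21. n9.val = 27  [A₀.fin * -2 + 27]
22. n10.fin = 20  [B.val - 7]
23. n11.mk = 23  [terminal]
24. n12.live = "nn"  [terminal]
25. n10.live = 5  [c.mk + A.fin - 38]
26. n10.off = 22  [len(e.live) + 20]
27. n10.sig = false  [c.mk == A.fin]
28. n9.acc = true  [not A.sig]
29. n9.idx = "ku"  ["ku"]
30. n9.mk = true  [A.off > 21]
31. n13.fin = 19  [A₀.fin + 19]
32. n14.mk = 7  [terminal]
33. n16.lim = -3  [terminal]
34. n15.depth = -6  [-6]
35. n15.mk = true  [true]
36. n15.sig = "mx"  ["mx"]
37. n15.wid = true  [b.lim > -4]
38. n17.val = 24  [(if S.wid then c.mk else S.depth) + 17]
39. n18.key = true  [terminal]
40. n19.live = "yv"  [terminal]
41. n20.wid = 23  [terminal]
42. n17.acc = true  [a.key == true]
43. n17.idx = "zv"  ["zv"]
44. n17.mk = true  [a.key == true]
45. n13.live = 24  [S.depth * -1 + 18]
46. n13.off = -7  [(if S.mk then A.fin else c.mk) - 26]
47. n13.sig = false  [c.mk > 7]
48. n21.fin = 4  [A₁.off * 2 + 18]
49. n22.val = 27  [A.fin + 23]
50. n23.key = false  [terminal]
51. n22.acc = true  [a.key == false]
52. n22.idx = "rw"  ["rw"]
53. n22.mk = false  [B.val > 27]
54. n24.mk = -7  [terminal]
55. n21.live = 24  [A.fin + 20]
56. n21.off = 15  [(if B.acc then A.fin else c.mk) + 11]
57. n21.sig = false  [B.mk == true]
58. n8.live = -8  [-8]
59. n8.off = 15  [A₀.fin + 15]
60. n8.sig = true  [A₁.sig == false]
61. n0.depth = 25  [(if A₀.sig then c.mk else A₁.off) + 25]
62. n0.mk = true  [A₁.sig == true]
63. n0.sig = "zu"  ["zu"]
64. n0.wid = false  [false]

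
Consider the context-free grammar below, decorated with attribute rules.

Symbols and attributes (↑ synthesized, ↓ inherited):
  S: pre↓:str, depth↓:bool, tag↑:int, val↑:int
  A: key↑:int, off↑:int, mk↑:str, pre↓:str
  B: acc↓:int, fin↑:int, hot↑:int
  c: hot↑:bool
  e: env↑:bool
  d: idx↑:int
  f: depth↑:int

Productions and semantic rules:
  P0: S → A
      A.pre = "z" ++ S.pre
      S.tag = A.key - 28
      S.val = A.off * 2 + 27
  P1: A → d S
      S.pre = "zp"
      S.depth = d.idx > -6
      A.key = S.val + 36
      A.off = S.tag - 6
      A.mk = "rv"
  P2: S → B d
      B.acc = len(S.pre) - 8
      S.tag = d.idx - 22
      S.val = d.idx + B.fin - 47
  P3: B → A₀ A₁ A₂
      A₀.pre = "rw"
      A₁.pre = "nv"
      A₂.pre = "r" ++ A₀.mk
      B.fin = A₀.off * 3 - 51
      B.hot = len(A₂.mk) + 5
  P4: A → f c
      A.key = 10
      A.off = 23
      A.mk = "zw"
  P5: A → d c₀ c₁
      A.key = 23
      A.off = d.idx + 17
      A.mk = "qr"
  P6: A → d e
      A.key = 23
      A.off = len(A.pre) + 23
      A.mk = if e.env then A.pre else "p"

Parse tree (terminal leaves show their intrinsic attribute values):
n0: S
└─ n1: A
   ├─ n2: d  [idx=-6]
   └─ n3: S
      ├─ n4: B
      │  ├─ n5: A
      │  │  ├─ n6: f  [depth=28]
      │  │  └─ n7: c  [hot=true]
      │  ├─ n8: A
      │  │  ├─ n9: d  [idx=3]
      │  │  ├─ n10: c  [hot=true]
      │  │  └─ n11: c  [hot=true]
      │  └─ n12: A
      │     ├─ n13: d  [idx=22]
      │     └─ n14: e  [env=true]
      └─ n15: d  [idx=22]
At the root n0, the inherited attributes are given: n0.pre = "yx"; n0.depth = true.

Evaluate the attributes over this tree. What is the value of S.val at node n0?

15

1. n0.pre = "yx"  [given at root]
2. n0.depth = true  [given at root]
3. n1.pre = "zyx"  ["z" ++ S.pre]
4. n2.idx = -6  [terminal]
5. n3.pre = "zp"  ["zp"]
6. n3.depth = false  [d.idx > -6]
7. n4.acc = -6  [len(S.pre) - 8]
8. n5.pre = "rw"  ["rw"]
9. n6.depth = 28  [terminal]
10. n7.hot = true  [terminal]
11. n5.key = 10  [10]
12. n5.off = 23  [23]
13. n5.mk = "zw"  ["zw"]
14. n8.pre = "nv"  ["nv"]
15. n9.idx = 3  [terminal]
16. n10.hot = true  [terminal]
17. n11.hot = true  [terminal]
18. n8.key = 23  [23]
19. n8.off = 20  [d.idx + 17]
20. n8.mk = "qr"  ["qr"]
21. n12.pre = "rzw"  ["r" ++ A₀.mk]
22. n13.idx = 22  [terminal]
23. n14.env = true  [terminal]
24. n12.key = 23  [23]
25. n12.off = 26  [len(A.pre) + 23]
26. n12.mk = "rzw"  [if e.env then A.pre else "p"]
27. n4.fin = 18  [A₀.off * 3 - 51]
28. n4.hot = 8  [len(A₂.mk) + 5]
29. n15.idx = 22  [terminal]
30. n3.tag = 0  [d.idx - 22]
31. n3.val = -7  [d.idx + B.fin - 47]
32. n1.key = 29  [S.val + 36]
33. n1.off = -6  [S.tag - 6]
34. n1.mk = "rv"  ["rv"]
35. n0.tag = 1  [A.key - 28]
36. n0.val = 15  [A.off * 2 + 27]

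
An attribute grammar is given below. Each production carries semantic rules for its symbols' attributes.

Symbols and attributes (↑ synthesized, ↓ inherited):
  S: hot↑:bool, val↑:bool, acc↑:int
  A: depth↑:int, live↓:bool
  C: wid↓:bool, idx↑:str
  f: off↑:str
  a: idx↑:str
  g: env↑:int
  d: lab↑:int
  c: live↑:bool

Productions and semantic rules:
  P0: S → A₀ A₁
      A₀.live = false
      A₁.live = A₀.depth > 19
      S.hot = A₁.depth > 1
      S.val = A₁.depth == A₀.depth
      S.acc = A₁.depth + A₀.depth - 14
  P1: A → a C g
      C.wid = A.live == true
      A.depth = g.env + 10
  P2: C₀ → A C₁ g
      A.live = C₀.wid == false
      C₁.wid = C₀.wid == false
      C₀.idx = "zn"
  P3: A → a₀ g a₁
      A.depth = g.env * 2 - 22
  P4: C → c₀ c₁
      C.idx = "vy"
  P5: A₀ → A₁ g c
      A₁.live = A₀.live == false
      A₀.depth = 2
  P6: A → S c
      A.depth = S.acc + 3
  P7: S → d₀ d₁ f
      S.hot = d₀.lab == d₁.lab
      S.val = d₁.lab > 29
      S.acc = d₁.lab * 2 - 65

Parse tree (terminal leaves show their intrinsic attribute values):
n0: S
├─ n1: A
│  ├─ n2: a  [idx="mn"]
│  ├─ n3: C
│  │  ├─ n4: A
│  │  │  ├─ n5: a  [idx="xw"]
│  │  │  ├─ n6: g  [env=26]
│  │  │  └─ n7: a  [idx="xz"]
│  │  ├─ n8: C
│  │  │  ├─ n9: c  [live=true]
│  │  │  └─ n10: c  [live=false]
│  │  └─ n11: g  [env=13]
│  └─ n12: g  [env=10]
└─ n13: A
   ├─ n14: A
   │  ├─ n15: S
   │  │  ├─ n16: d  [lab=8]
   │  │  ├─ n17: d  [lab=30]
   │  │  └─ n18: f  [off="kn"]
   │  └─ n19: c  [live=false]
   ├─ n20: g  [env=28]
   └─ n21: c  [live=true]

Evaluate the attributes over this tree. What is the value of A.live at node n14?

1. n1.live = false  [false]
2. n2.idx = "mn"  [terminal]
3. n3.wid = false  [A.live == true]
4. n4.live = true  [C₀.wid == false]
5. n5.idx = "xw"  [terminal]
6. n6.env = 26  [terminal]
7. n7.idx = "xz"  [terminal]
8. n4.depth = 30  [g.env * 2 - 22]
9. n8.wid = true  [C₀.wid == false]
10. n9.live = true  [terminal]
11. n10.live = false  [terminal]
12. n8.idx = "vy"  ["vy"]
13. n11.env = 13  [terminal]
14. n3.idx = "zn"  ["zn"]
15. n12.env = 10  [terminal]
16. n1.depth = 20  [g.env + 10]
17. n13.live = true  [A₀.depth > 19]
18. n14.live = false  [A₀.live == false]
19. n16.lab = 8  [terminal]
20. n17.lab = 30  [terminal]
21. n18.off = "kn"  [terminal]
22. n15.hot = false  [d₀.lab == d₁.lab]
23. n15.val = true  [d₁.lab > 29]
24. n15.acc = -5  [d₁.lab * 2 - 65]
25. n19.live = false  [terminal]
26. n14.depth = -2  [S.acc + 3]
27. n20.env = 28  [terminal]
28. n21.live = true  [terminal]
29. n13.depth = 2  [2]
30. n0.hot = true  [A₁.depth > 1]
31. n0.val = false  [A₁.depth == A₀.depth]
32. n0.acc = 8  [A₁.depth + A₀.depth - 14]

false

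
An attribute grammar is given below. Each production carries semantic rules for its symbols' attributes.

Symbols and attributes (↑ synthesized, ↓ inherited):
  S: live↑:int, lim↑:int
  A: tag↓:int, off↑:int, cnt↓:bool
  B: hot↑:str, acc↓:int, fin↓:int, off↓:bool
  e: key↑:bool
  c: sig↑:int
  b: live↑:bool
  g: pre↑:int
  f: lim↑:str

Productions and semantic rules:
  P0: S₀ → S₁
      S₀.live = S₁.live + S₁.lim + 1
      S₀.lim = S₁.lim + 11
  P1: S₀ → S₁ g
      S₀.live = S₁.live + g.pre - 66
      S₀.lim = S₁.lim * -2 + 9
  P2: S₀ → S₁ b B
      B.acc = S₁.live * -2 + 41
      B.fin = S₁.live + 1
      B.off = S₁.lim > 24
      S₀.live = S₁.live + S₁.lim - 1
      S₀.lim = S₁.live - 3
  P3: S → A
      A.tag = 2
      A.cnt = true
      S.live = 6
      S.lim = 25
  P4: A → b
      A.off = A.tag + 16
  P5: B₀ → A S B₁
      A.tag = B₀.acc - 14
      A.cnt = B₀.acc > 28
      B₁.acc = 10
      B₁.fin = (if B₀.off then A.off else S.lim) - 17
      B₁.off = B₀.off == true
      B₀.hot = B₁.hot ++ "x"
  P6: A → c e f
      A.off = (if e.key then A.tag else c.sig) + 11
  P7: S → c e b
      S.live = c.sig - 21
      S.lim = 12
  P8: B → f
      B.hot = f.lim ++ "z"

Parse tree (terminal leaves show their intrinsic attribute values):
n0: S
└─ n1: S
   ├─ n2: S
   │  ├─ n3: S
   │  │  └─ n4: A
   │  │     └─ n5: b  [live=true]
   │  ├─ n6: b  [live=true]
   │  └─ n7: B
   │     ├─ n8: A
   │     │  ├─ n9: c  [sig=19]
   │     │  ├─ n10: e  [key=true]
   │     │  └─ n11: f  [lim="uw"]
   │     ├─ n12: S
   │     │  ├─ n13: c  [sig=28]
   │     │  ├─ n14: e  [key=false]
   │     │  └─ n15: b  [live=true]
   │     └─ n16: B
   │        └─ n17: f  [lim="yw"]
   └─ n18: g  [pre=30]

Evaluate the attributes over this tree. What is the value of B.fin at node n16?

9

1. n4.tag = 2  [2]
2. n4.cnt = true  [true]
3. n5.live = true  [terminal]
4. n4.off = 18  [A.tag + 16]
5. n3.live = 6  [6]
6. n3.lim = 25  [25]
7. n6.live = true  [terminal]
8. n7.acc = 29  [S₁.live * -2 + 41]
9. n7.fin = 7  [S₁.live + 1]
10. n7.off = true  [S₁.lim > 24]
11. n8.tag = 15  [B₀.acc - 14]
12. n8.cnt = true  [B₀.acc > 28]
13. n9.sig = 19  [terminal]
14. n10.key = true  [terminal]
15. n11.lim = "uw"  [terminal]
16. n8.off = 26  [(if e.key then A.tag else c.sig) + 11]
17. n13.sig = 28  [terminal]
18. n14.key = false  [terminal]
19. n15.live = true  [terminal]
20. n12.live = 7  [c.sig - 21]
21. n12.lim = 12  [12]
22. n16.acc = 10  [10]
23. n16.fin = 9  [(if B₀.off then A.off else S.lim) - 17]
24. n16.off = true  [B₀.off == true]
25. n17.lim = "yw"  [terminal]
26. n16.hot = "ywz"  [f.lim ++ "z"]
27. n7.hot = "ywzx"  [B₁.hot ++ "x"]
28. n2.live = 30  [S₁.live + S₁.lim - 1]
29. n2.lim = 3  [S₁.live - 3]
30. n18.pre = 30  [terminal]
31. n1.live = -6  [S₁.live + g.pre - 66]
32. n1.lim = 3  [S₁.lim * -2 + 9]
33. n0.live = -2  [S₁.live + S₁.lim + 1]
34. n0.lim = 14  [S₁.lim + 11]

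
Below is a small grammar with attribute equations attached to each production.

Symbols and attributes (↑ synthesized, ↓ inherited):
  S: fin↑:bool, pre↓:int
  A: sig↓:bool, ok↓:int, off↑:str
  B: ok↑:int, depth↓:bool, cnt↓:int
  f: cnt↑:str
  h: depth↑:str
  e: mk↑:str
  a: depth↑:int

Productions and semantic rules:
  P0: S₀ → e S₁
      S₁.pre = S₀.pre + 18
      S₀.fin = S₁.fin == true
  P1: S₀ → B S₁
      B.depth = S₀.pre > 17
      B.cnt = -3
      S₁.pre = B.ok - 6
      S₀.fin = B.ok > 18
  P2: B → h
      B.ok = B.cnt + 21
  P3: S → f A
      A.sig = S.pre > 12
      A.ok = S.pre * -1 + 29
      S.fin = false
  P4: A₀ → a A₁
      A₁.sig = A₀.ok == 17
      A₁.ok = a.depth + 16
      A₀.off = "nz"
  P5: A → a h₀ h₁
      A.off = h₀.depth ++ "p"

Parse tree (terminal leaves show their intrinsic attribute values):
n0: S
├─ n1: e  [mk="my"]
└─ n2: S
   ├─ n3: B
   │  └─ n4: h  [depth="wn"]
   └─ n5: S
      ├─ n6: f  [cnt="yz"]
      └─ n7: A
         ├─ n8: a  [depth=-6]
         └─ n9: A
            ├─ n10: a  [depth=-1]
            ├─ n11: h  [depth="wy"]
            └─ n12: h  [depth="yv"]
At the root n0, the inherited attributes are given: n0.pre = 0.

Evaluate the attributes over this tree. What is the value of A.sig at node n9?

1. n0.pre = 0  [given at root]
2. n1.mk = "my"  [terminal]
3. n2.pre = 18  [S₀.pre + 18]
4. n3.depth = true  [S₀.pre > 17]
5. n3.cnt = -3  [-3]
6. n4.depth = "wn"  [terminal]
7. n3.ok = 18  [B.cnt + 21]
8. n5.pre = 12  [B.ok - 6]
9. n6.cnt = "yz"  [terminal]
10. n7.sig = false  [S.pre > 12]
11. n7.ok = 17  [S.pre * -1 + 29]
12. n8.depth = -6  [terminal]
13. n9.sig = true  [A₀.ok == 17]
14. n9.ok = 10  [a.depth + 16]
15. n10.depth = -1  [terminal]
16. n11.depth = "wy"  [terminal]
17. n12.depth = "yv"  [terminal]
18. n9.off = "wyp"  [h₀.depth ++ "p"]
19. n7.off = "nz"  ["nz"]
20. n5.fin = false  [false]
21. n2.fin = false  [B.ok > 18]
22. n0.fin = false  [S₁.fin == true]

true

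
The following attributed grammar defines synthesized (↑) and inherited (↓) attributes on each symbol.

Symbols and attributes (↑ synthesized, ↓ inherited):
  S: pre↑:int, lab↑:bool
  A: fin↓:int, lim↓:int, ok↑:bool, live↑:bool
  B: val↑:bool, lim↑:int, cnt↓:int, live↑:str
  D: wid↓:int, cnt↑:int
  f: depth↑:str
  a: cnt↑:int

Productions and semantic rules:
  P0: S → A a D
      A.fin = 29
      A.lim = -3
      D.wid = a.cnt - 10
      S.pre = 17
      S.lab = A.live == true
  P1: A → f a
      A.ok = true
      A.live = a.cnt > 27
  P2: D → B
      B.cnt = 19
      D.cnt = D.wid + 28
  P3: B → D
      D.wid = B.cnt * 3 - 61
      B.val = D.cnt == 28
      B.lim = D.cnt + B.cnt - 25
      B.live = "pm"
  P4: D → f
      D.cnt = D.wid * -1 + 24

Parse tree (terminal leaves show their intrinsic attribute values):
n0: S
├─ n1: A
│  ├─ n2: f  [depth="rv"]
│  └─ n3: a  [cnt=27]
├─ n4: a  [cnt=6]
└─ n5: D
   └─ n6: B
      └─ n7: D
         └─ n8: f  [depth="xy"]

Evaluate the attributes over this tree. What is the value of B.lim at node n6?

1. n1.fin = 29  [29]
2. n1.lim = -3  [-3]
3. n2.depth = "rv"  [terminal]
4. n3.cnt = 27  [terminal]
5. n1.ok = true  [true]
6. n1.live = false  [a.cnt > 27]
7. n4.cnt = 6  [terminal]
8. n5.wid = -4  [a.cnt - 10]
9. n6.cnt = 19  [19]
10. n7.wid = -4  [B.cnt * 3 - 61]
11. n8.depth = "xy"  [terminal]
12. n7.cnt = 28  [D.wid * -1 + 24]
13. n6.val = true  [D.cnt == 28]
14. n6.lim = 22  [D.cnt + B.cnt - 25]
15. n6.live = "pm"  ["pm"]
16. n5.cnt = 24  [D.wid + 28]
17. n0.pre = 17  [17]
18. n0.lab = false  [A.live == true]

22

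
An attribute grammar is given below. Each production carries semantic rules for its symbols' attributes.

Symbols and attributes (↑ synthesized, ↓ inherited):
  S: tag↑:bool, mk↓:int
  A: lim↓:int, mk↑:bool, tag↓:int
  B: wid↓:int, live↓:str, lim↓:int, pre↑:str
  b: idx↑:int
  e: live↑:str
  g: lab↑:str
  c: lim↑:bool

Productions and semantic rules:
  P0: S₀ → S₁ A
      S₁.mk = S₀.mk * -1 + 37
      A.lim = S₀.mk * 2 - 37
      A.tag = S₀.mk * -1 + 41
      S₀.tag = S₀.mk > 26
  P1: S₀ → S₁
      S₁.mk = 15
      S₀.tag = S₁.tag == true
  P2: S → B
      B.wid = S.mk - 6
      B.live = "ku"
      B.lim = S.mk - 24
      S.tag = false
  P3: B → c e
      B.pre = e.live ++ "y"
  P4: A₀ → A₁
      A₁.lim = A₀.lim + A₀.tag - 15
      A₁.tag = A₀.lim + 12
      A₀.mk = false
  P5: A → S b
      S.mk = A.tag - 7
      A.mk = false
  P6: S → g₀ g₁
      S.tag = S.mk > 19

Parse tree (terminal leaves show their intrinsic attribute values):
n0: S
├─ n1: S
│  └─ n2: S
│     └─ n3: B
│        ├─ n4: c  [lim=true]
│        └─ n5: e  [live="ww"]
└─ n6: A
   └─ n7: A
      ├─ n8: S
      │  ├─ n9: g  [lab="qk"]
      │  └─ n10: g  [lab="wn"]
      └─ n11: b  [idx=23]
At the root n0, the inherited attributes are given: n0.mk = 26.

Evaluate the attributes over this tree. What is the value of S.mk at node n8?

20

1. n0.mk = 26  [given at root]
2. n1.mk = 11  [S₀.mk * -1 + 37]
3. n2.mk = 15  [15]
4. n3.wid = 9  [S.mk - 6]
5. n3.live = "ku"  ["ku"]
6. n3.lim = -9  [S.mk - 24]
7. n4.lim = true  [terminal]
8. n5.live = "ww"  [terminal]
9. n3.pre = "wwy"  [e.live ++ "y"]
10. n2.tag = false  [false]
11. n1.tag = false  [S₁.tag == true]
12. n6.lim = 15  [S₀.mk * 2 - 37]
13. n6.tag = 15  [S₀.mk * -1 + 41]
14. n7.lim = 15  [A₀.lim + A₀.tag - 15]
15. n7.tag = 27  [A₀.lim + 12]
16. n8.mk = 20  [A.tag - 7]
17. n9.lab = "qk"  [terminal]
18. n10.lab = "wn"  [terminal]
19. n8.tag = true  [S.mk > 19]
20. n11.idx = 23  [terminal]
21. n7.mk = false  [false]
22. n6.mk = false  [false]
23. n0.tag = false  [S₀.mk > 26]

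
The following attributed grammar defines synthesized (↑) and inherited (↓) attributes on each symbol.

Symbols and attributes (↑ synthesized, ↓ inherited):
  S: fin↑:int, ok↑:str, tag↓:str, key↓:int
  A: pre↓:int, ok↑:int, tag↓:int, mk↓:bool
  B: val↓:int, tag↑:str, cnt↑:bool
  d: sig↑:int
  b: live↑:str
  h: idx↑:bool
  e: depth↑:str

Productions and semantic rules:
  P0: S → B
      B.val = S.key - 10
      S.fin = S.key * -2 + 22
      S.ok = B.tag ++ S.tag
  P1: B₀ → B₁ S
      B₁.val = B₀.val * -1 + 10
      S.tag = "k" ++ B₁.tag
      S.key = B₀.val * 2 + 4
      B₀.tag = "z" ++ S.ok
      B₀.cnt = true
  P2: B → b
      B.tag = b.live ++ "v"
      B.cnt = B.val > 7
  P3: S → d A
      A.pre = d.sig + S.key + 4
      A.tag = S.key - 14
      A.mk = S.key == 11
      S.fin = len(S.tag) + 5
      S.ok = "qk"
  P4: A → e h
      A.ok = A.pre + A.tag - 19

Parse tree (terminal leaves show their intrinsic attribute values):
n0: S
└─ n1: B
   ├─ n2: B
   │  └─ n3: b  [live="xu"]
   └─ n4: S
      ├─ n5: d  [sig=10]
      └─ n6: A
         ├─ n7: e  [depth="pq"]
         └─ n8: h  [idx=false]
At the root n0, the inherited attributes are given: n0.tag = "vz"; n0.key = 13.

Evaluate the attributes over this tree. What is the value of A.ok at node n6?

1

1. n0.tag = "vz"  [given at root]
2. n0.key = 13  [given at root]
3. n1.val = 3  [S.key - 10]
4. n2.val = 7  [B₀.val * -1 + 10]
5. n3.live = "xu"  [terminal]
6. n2.tag = "xuv"  [b.live ++ "v"]
7. n2.cnt = false  [B.val > 7]
8. n4.tag = "kxuv"  ["k" ++ B₁.tag]
9. n4.key = 10  [B₀.val * 2 + 4]
10. n5.sig = 10  [terminal]
11. n6.pre = 24  [d.sig + S.key + 4]
12. n6.tag = -4  [S.key - 14]
13. n6.mk = false  [S.key == 11]
14. n7.depth = "pq"  [terminal]
15. n8.idx = false  [terminal]
16. n6.ok = 1  [A.pre + A.tag - 19]
17. n4.fin = 9  [len(S.tag) + 5]
18. n4.ok = "qk"  ["qk"]
19. n1.tag = "zqk"  ["z" ++ S.ok]
20. n1.cnt = true  [true]
21. n0.fin = -4  [S.key * -2 + 22]
22. n0.ok = "zqkvz"  [B.tag ++ S.tag]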